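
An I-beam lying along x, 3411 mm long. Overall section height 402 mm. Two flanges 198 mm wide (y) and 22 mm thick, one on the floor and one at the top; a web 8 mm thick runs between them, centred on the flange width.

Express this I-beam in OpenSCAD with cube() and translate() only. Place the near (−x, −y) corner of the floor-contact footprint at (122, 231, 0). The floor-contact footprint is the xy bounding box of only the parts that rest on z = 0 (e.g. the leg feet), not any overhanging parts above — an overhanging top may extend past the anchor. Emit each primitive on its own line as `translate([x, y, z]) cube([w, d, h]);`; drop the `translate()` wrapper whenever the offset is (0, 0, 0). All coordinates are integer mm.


translate([122, 231, 0]) cube([3411, 198, 22]);
translate([122, 326, 22]) cube([3411, 8, 358]);
translate([122, 231, 380]) cube([3411, 198, 22]);


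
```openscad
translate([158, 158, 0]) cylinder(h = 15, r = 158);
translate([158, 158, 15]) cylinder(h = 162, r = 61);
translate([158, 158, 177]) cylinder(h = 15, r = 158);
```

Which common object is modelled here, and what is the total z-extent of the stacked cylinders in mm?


A spool. The overall height is 192 mm.

Three coaxial cylinders, large–small–large — a spool. Two 15 mm flanges and a 162 mm core give 15 + 162 + 15 = 192 mm.


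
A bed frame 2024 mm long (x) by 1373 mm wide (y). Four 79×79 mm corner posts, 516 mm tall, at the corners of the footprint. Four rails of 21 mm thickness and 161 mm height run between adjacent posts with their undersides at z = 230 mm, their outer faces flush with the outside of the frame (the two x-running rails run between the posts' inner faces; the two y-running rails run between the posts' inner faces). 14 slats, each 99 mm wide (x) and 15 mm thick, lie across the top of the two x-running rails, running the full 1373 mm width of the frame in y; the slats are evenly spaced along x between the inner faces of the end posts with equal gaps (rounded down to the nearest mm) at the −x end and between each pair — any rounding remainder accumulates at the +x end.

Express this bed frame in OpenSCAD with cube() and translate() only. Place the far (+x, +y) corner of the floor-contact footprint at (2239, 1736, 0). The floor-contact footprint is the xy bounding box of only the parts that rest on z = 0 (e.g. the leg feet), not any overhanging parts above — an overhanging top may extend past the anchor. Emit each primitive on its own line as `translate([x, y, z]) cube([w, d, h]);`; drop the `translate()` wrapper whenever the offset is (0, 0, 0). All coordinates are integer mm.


translate([215, 363, 0]) cube([79, 79, 516]);
translate([215, 1657, 0]) cube([79, 79, 516]);
translate([2160, 363, 0]) cube([79, 79, 516]);
translate([2160, 1657, 0]) cube([79, 79, 516]);
translate([294, 363, 230]) cube([1866, 21, 161]);
translate([294, 1715, 230]) cube([1866, 21, 161]);
translate([215, 442, 230]) cube([21, 1215, 161]);
translate([2218, 442, 230]) cube([21, 1215, 161]);
translate([326, 363, 391]) cube([99, 1373, 15]);
translate([457, 363, 391]) cube([99, 1373, 15]);
translate([588, 363, 391]) cube([99, 1373, 15]);
translate([719, 363, 391]) cube([99, 1373, 15]);
translate([850, 363, 391]) cube([99, 1373, 15]);
translate([981, 363, 391]) cube([99, 1373, 15]);
translate([1112, 363, 391]) cube([99, 1373, 15]);
translate([1243, 363, 391]) cube([99, 1373, 15]);
translate([1374, 363, 391]) cube([99, 1373, 15]);
translate([1505, 363, 391]) cube([99, 1373, 15]);
translate([1636, 363, 391]) cube([99, 1373, 15]);
translate([1767, 363, 391]) cube([99, 1373, 15]);
translate([1898, 363, 391]) cube([99, 1373, 15]);
translate([2029, 363, 391]) cube([99, 1373, 15]);


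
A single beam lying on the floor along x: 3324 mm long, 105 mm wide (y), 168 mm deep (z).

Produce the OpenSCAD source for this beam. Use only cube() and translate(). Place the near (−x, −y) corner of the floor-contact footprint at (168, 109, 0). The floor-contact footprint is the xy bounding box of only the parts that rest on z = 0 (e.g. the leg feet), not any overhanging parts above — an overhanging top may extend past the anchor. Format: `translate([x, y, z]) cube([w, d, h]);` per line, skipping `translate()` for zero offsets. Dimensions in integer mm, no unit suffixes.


translate([168, 109, 0]) cube([3324, 105, 168]);


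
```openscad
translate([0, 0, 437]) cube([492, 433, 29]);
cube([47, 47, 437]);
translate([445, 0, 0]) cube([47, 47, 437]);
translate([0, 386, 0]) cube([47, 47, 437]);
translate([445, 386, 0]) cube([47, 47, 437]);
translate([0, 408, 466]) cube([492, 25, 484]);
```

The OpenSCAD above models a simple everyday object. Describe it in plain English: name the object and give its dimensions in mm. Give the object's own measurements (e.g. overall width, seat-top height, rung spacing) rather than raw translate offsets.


A chair. The seat is a 492×433×29 mm slab with its top at z = 466 mm, on four 47×47 mm corner legs (flush with the seat edges, standing on z = 0). A flat backrest 25 mm thick, 484 mm tall, spans the full seat width and rises from the seat top along its +y edge, rear face flush with the rear of the seat.


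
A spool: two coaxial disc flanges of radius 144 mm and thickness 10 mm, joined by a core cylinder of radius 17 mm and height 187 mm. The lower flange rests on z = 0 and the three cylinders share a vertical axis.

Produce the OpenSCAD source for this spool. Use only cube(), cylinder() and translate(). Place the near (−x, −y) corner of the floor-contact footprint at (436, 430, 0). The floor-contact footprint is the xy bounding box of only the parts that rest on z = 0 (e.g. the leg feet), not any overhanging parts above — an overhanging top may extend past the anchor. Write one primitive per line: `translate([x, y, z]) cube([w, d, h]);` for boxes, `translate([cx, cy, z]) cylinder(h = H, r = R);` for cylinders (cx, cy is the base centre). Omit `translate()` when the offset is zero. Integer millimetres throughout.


translate([580, 574, 0]) cylinder(h = 10, r = 144);
translate([580, 574, 10]) cylinder(h = 187, r = 17);
translate([580, 574, 197]) cylinder(h = 10, r = 144);


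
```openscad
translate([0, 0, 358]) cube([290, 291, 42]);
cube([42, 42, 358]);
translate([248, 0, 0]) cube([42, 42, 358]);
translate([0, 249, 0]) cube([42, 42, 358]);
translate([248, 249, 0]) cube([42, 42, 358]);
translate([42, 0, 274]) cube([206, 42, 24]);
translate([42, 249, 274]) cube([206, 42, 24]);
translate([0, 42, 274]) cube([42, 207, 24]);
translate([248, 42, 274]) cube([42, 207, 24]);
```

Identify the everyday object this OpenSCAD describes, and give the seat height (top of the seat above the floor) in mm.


A stool. The seat height is 400 mm.

A 290×291×42 slab at z = 358 on four corner posts — a stool. The seat top is 358 + 42 = 400 mm.


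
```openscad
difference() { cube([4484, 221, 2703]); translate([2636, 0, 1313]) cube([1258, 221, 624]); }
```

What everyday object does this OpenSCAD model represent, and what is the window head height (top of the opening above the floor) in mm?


A wall with a window opening. The window head height is 1937 mm.

A wall with a rectangular opening subtracted — a window. Sill at z = 1313, opening 624 mm tall, so the head is at 1313 + 624 = 1937 mm.


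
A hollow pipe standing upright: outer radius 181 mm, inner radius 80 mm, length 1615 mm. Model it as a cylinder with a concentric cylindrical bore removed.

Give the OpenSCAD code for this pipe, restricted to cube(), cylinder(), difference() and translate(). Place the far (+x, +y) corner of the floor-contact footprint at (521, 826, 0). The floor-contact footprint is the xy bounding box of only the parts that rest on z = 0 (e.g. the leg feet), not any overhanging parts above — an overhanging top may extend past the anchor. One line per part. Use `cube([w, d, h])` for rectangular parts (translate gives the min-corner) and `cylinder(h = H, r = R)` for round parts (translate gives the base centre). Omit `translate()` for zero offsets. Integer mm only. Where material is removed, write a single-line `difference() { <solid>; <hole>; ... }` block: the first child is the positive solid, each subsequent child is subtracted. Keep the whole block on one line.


difference() { translate([340, 645, 0]) cylinder(h = 1615, r = 181); translate([340, 645, 0]) cylinder(h = 1615, r = 80); }


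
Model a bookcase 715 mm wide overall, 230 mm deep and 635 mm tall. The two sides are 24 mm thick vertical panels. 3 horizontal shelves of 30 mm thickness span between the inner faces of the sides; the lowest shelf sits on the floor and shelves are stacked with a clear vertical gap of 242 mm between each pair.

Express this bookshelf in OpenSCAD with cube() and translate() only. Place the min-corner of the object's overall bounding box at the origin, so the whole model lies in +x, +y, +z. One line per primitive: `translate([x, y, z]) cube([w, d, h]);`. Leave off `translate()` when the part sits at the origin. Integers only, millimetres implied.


cube([24, 230, 635]);
translate([691, 0, 0]) cube([24, 230, 635]);
translate([24, 0, 0]) cube([667, 230, 30]);
translate([24, 0, 272]) cube([667, 230, 30]);
translate([24, 0, 544]) cube([667, 230, 30]);


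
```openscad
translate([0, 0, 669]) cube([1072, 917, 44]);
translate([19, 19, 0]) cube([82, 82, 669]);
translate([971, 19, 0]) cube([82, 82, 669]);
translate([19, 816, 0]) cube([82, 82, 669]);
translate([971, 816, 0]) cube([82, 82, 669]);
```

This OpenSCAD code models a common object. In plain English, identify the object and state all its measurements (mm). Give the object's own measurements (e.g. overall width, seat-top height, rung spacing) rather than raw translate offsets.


A table: top 1072 mm (x) × 917 mm (y), 44 mm thick, upper face at z = 713 mm, on four 82×82 mm square legs, each inset 19 mm from the nearest pair of top edges from z = 0 to the bottom of the top.


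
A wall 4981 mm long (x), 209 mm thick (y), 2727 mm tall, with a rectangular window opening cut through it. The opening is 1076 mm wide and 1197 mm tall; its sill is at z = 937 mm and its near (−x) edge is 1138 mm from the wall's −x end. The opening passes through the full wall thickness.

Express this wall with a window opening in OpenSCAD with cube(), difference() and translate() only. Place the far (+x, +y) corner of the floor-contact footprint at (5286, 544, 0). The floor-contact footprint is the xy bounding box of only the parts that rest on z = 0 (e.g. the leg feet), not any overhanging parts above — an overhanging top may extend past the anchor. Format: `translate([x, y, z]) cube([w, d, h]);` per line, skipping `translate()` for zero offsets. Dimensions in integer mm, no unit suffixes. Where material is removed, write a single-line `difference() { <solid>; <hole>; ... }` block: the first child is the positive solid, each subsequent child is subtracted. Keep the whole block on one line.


difference() { translate([305, 335, 0]) cube([4981, 209, 2727]); translate([1443, 335, 937]) cube([1076, 209, 1197]); }


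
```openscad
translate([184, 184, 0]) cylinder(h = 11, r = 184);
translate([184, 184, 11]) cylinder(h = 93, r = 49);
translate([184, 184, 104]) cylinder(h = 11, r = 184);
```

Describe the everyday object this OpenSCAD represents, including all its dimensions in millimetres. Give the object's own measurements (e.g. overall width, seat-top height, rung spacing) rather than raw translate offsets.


A spool: two coaxial disc flanges of radius 184 mm and thickness 11 mm, joined by a core cylinder of radius 49 mm and height 93 mm. The lower flange rests on z = 0 and the three cylinders share a vertical axis.


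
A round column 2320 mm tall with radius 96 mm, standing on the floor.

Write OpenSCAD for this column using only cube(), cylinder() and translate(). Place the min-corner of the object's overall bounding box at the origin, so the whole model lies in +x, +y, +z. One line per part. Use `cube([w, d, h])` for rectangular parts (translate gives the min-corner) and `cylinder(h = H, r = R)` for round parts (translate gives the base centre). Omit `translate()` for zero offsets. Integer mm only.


translate([96, 96, 0]) cylinder(h = 2320, r = 96);


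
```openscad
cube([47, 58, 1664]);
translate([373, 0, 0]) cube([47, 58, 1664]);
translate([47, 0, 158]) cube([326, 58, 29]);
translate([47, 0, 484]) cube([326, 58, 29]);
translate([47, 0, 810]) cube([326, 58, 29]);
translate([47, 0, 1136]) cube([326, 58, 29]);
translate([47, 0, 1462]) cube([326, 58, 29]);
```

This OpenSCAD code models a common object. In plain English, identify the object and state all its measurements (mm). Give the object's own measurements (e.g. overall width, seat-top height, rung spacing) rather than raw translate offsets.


A straight ladder. Two 47×58 mm vertical rails, 1664 mm tall, stand 420 mm apart (outside-to-outside) with their front faces coplanar on the −y side. 5 rungs, each 58 mm deep and 29 mm tall, span between the inner faces of the rails, front faces flush with the rails. The lowest rung's underside is at z = 158 mm and rungs are spaced 326 mm apart (underside to underside).


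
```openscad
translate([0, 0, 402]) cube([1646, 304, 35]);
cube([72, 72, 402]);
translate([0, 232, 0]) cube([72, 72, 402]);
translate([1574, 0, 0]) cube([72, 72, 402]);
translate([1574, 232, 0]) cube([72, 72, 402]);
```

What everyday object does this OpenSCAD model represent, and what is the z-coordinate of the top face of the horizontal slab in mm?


A bench. The seat-top height is 437 mm.

A long slab on four corner posts — a bench. The slab sits at z = 402 with thickness 35, so the top is 402 + 35 = 437 mm.


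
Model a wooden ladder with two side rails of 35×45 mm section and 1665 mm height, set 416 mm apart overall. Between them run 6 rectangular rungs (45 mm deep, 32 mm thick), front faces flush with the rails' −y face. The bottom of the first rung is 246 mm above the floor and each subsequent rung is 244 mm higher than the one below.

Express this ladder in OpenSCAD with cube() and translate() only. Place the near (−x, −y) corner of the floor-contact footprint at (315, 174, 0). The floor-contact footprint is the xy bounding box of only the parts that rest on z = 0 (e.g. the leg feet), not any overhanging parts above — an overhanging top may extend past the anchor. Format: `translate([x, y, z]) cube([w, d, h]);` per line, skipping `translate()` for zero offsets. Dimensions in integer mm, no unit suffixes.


translate([315, 174, 0]) cube([35, 45, 1665]);
translate([696, 174, 0]) cube([35, 45, 1665]);
translate([350, 174, 246]) cube([346, 45, 32]);
translate([350, 174, 490]) cube([346, 45, 32]);
translate([350, 174, 734]) cube([346, 45, 32]);
translate([350, 174, 978]) cube([346, 45, 32]);
translate([350, 174, 1222]) cube([346, 45, 32]);
translate([350, 174, 1466]) cube([346, 45, 32]);


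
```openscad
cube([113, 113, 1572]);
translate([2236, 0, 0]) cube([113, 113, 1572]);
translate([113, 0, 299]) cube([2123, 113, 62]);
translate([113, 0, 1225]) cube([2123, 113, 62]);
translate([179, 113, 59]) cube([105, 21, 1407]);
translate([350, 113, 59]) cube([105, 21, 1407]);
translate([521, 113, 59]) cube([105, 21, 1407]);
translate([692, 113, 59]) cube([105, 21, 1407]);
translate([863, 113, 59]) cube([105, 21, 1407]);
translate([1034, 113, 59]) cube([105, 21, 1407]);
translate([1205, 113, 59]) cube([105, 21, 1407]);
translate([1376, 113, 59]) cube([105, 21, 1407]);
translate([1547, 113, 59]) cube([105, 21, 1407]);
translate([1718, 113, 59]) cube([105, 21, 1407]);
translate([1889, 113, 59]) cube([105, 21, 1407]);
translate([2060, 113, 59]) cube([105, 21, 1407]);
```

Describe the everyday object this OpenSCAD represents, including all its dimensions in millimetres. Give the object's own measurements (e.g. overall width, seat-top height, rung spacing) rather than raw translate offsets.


A fence section. Two 113×113 mm posts, 1572 mm tall, stand on the floor with a clear span of 2123 mm between their inner faces. Two horizontal rails of 113×62 mm section span the gap between the posts with their undersides at z = 299 mm and z = 1225 mm, flush with the posts' −y face. 12 pickets, each 105 mm wide, 21 mm thick and 1407 mm tall, are fixed to the +y face of the rails with their bottoms at z = 59 mm, spaced across the span with a 66 mm gap after the −x post and between neighbouring pickets, with 71 mm left before the +x post.


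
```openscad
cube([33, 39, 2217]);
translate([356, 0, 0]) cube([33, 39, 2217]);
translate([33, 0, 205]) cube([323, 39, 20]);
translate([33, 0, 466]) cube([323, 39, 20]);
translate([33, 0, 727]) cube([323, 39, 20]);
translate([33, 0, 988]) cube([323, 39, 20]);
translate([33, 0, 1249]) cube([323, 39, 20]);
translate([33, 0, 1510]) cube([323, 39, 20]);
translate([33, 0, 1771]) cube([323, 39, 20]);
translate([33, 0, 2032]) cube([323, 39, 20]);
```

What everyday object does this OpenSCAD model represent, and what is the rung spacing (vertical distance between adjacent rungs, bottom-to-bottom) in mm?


A ladder. The rung spacing is 261 mm.

Two tall 33×39 posts with 8 short bars between them — a ladder. Adjacent rungs sit at z = 205 and z = 466, so the spacing is 466 − 205 = 261 mm.


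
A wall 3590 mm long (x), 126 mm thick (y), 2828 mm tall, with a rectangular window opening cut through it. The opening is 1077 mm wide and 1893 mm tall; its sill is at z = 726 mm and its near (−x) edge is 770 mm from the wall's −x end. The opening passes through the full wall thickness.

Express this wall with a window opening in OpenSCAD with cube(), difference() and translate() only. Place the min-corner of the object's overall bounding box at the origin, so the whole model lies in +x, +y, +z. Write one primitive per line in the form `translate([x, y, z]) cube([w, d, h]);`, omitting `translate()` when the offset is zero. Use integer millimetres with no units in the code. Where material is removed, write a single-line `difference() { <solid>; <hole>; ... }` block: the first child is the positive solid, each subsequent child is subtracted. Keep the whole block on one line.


difference() { cube([3590, 126, 2828]); translate([770, 0, 726]) cube([1077, 126, 1893]); }


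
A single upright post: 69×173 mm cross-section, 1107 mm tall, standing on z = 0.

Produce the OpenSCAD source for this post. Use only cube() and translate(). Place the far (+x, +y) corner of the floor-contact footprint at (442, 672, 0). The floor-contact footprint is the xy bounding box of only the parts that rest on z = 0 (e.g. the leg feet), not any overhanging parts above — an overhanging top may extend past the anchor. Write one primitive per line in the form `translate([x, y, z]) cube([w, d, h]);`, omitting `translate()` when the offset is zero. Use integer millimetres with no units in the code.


translate([373, 499, 0]) cube([69, 173, 1107]);


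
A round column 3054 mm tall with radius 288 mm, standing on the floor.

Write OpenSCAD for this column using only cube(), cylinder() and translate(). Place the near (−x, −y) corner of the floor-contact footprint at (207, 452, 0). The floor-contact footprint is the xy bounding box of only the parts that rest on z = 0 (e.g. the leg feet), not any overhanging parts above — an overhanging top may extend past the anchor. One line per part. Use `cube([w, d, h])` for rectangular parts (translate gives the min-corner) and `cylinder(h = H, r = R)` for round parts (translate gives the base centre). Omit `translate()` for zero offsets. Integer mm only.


translate([495, 740, 0]) cylinder(h = 3054, r = 288);


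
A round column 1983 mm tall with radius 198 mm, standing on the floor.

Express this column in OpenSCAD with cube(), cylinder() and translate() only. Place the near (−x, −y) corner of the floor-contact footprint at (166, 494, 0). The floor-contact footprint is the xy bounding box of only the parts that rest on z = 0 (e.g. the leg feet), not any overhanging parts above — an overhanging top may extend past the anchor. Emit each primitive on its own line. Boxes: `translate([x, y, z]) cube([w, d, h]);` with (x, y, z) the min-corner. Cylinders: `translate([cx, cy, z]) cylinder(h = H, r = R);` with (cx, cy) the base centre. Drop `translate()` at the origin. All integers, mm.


translate([364, 692, 0]) cylinder(h = 1983, r = 198);


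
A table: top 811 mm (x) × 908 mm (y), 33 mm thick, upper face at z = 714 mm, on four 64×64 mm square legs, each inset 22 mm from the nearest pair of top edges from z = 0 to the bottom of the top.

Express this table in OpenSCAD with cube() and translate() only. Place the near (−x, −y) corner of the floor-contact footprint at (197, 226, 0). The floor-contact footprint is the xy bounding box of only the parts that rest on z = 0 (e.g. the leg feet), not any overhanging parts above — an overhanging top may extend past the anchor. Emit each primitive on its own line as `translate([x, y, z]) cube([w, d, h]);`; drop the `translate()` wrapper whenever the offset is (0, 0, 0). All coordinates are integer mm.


// leg_h = 714 - 33 = 681
translate([175, 204, 681]) cube([811, 908, 33]);
translate([197, 226, 0]) cube([64, 64, 681]);
translate([900, 226, 0]) cube([64, 64, 681]);
translate([197, 1026, 0]) cube([64, 64, 681]);
translate([900, 1026, 0]) cube([64, 64, 681]);


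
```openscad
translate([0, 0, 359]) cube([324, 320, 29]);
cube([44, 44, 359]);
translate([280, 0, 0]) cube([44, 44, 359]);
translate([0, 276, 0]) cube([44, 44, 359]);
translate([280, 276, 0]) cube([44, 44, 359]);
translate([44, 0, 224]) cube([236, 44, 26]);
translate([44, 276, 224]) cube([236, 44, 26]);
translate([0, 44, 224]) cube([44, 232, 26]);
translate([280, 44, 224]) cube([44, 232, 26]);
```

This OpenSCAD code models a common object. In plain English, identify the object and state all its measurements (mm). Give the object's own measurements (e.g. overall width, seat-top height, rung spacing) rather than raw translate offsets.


A simple wooden stool: a rectangular seat 324 mm (x) by 320 mm (y), 29 mm thick, top face at z = 388 mm, on four square legs, each 44×44 mm in cross-section. The legs rest on z = 0, each flush with a corner of the seat. Four stretchers, 44 mm wide and 26 mm tall, connect adjacent legs with their undersides at z = 224 mm, each running between the inner faces of the legs it joins and aligned with the legs' outer faces on the other axis.


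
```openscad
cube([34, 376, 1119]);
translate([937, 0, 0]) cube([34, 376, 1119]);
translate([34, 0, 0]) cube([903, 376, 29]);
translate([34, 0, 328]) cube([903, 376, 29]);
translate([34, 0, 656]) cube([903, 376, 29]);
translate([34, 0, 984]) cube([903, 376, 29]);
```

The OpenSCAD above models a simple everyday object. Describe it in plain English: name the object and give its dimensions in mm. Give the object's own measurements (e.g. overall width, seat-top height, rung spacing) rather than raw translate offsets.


An open bookshelf. Two side panels, each 34 mm thick, 376 mm deep and 1119 mm tall, stand 971 mm apart (outside-to-outside). Between them sit 4 shelves, each 29 mm thick and 376 mm deep, spanning the full gap between the sides. The bottom shelf rests on the floor (its underside at z = 0) and the clear gap between one shelf's top and the next shelf's underside is 299 mm.


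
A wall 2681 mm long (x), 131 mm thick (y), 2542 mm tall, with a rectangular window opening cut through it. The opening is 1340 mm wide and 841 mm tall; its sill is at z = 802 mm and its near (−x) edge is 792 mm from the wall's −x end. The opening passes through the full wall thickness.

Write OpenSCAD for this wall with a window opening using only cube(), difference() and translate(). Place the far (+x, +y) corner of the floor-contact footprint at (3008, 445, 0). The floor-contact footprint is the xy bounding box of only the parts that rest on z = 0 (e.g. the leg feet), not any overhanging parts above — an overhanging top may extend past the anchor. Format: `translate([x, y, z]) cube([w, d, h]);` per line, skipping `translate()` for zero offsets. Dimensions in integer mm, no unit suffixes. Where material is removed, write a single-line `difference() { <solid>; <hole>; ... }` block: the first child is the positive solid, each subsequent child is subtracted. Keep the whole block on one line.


difference() { translate([327, 314, 0]) cube([2681, 131, 2542]); translate([1119, 314, 802]) cube([1340, 131, 841]); }


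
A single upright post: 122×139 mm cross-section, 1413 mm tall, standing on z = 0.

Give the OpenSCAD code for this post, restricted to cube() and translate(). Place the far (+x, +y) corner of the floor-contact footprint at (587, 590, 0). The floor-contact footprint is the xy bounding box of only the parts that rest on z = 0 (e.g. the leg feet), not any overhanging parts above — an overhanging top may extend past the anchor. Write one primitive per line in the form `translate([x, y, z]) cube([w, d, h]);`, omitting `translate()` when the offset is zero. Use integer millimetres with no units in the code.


translate([465, 451, 0]) cube([122, 139, 1413]);


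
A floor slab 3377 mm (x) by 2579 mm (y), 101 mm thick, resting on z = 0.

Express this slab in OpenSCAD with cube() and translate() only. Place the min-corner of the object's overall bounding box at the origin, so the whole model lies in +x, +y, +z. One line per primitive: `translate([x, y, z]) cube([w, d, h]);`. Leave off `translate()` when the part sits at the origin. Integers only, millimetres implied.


cube([3377, 2579, 101]);


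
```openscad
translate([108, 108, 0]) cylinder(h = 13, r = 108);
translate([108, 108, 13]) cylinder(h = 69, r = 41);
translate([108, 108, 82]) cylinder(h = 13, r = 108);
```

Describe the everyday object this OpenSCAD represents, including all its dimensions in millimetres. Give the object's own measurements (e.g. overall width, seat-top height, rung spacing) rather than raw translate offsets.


A spool: two coaxial disc flanges of radius 108 mm and thickness 13 mm, joined by a core cylinder of radius 41 mm and height 69 mm. The lower flange rests on z = 0 and the three cylinders share a vertical axis.


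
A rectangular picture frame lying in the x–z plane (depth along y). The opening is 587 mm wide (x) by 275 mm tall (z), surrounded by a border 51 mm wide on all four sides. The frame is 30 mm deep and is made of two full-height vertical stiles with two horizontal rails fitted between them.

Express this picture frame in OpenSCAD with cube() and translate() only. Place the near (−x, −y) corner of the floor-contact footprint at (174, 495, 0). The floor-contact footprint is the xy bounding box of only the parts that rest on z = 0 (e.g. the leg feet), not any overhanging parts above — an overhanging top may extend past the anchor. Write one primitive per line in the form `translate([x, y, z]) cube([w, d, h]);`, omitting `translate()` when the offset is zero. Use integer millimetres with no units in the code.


translate([174, 495, 0]) cube([51, 30, 377]);
translate([812, 495, 0]) cube([51, 30, 377]);
translate([225, 495, 0]) cube([587, 30, 51]);
translate([225, 495, 326]) cube([587, 30, 51]);


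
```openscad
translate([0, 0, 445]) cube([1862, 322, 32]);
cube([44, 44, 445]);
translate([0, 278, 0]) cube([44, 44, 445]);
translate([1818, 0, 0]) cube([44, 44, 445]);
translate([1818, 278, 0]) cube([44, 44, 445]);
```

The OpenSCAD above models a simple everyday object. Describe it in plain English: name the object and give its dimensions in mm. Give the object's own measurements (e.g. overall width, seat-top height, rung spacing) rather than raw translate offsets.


A long wooden bench with a 1862 mm (x) × 322 mm (y) seat, 32 mm thick, its top surface 477 mm above the floor. Four 44 mm square legs at the seat corners, flush with the edges, run from z = 0 to the seat underside.


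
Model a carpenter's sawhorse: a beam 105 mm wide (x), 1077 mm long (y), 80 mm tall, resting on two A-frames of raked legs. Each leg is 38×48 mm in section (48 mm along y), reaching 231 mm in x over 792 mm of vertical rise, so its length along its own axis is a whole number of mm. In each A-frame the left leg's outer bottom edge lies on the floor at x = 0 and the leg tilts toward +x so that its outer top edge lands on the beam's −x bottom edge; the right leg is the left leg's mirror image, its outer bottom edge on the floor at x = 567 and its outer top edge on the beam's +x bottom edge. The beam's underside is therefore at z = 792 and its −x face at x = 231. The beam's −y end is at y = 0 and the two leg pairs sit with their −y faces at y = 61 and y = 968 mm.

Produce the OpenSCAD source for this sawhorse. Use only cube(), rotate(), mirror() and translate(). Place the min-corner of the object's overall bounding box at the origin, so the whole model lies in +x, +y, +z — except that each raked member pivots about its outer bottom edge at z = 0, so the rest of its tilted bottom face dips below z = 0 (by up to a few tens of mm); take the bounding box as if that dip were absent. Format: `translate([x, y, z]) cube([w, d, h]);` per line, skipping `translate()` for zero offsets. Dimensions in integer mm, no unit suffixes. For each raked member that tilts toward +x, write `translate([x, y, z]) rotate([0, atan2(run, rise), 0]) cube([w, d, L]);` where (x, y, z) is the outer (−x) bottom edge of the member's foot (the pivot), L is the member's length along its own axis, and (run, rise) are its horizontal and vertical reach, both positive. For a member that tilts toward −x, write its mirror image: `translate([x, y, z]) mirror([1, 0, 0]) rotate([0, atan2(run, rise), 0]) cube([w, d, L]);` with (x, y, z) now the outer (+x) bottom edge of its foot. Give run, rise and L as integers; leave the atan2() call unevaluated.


// leg length = √(231² + 792²) = 825
// right-leg outer foot x = 2·231 + 105 = 567
// beam min-corner = (231, 0, 792)
translate([231, 0, 792]) cube([105, 1077, 80]);
translate([0, 61, 0]) rotate([0, atan2(231, 792), 0]) cube([38, 48, 825]);
translate([567, 61, 0]) mirror([1, 0, 0]) rotate([0, atan2(231, 792), 0]) cube([38, 48, 825]);
translate([0, 968, 0]) rotate([0, atan2(231, 792), 0]) cube([38, 48, 825]);
translate([567, 968, 0]) mirror([1, 0, 0]) rotate([0, atan2(231, 792), 0]) cube([38, 48, 825]);


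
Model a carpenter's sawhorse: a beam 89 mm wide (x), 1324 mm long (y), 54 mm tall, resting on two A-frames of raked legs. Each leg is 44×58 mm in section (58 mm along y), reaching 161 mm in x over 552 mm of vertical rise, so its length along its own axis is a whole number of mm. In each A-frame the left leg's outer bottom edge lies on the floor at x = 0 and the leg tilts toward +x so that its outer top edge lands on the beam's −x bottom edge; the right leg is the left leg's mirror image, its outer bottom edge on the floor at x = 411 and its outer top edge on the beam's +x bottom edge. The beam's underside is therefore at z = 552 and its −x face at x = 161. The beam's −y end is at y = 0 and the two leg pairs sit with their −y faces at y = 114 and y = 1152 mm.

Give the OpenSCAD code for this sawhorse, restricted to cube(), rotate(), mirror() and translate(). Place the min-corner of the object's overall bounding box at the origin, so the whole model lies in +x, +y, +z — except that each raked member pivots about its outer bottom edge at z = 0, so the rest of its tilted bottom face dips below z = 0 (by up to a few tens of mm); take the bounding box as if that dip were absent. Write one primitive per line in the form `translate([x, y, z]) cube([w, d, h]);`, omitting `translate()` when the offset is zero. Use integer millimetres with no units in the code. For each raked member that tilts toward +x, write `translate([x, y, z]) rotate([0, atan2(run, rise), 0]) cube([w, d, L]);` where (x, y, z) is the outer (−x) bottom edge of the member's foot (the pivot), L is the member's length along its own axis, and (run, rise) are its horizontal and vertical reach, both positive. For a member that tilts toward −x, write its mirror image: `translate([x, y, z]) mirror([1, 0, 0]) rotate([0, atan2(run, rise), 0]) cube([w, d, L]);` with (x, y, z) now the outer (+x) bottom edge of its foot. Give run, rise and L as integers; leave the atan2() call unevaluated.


// leg length = √(161² + 552²) = 575
// right-leg outer foot x = 2·161 + 89 = 411
// beam min-corner = (161, 0, 552)
translate([161, 0, 552]) cube([89, 1324, 54]);
translate([0, 114, 0]) rotate([0, atan2(161, 552), 0]) cube([44, 58, 575]);
translate([411, 114, 0]) mirror([1, 0, 0]) rotate([0, atan2(161, 552), 0]) cube([44, 58, 575]);
translate([0, 1152, 0]) rotate([0, atan2(161, 552), 0]) cube([44, 58, 575]);
translate([411, 1152, 0]) mirror([1, 0, 0]) rotate([0, atan2(161, 552), 0]) cube([44, 58, 575]);


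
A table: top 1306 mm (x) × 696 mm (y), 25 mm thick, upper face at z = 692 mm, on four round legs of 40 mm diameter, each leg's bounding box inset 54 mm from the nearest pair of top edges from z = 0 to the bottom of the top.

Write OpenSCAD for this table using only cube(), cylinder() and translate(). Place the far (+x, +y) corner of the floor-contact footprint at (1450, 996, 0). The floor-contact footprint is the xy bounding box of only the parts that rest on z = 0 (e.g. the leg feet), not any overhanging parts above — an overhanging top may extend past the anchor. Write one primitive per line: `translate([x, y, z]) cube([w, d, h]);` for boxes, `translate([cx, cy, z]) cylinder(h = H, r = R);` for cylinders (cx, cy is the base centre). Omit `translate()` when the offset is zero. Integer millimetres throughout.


translate([198, 354, 667]) cube([1306, 696, 25]);
translate([272, 428, 0]) cylinder(h = 667, r = 20);
translate([1430, 428, 0]) cylinder(h = 667, r = 20);
translate([272, 976, 0]) cylinder(h = 667, r = 20);
translate([1430, 976, 0]) cylinder(h = 667, r = 20);


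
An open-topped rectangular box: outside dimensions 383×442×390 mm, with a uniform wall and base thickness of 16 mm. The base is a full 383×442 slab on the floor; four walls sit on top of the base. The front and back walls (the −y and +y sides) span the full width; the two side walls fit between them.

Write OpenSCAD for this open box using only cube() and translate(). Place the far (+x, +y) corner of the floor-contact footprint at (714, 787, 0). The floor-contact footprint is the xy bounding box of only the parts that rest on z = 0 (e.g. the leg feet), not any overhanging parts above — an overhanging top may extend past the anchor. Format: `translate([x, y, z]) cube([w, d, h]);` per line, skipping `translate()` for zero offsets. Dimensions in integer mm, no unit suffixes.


translate([331, 345, 0]) cube([383, 442, 16]);
translate([331, 345, 16]) cube([383, 16, 374]);
translate([331, 771, 16]) cube([383, 16, 374]);
translate([331, 361, 16]) cube([16, 410, 374]);
translate([698, 361, 16]) cube([16, 410, 374]);


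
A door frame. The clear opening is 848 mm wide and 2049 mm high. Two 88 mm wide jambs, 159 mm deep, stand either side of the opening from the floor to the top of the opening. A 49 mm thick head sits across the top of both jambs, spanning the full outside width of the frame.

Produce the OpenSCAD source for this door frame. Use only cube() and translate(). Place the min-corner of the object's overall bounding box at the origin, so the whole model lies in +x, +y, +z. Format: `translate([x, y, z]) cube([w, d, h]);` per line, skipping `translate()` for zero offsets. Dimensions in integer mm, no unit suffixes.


cube([88, 159, 2049]);
translate([936, 0, 0]) cube([88, 159, 2049]);
translate([0, 0, 2049]) cube([1024, 159, 49]);


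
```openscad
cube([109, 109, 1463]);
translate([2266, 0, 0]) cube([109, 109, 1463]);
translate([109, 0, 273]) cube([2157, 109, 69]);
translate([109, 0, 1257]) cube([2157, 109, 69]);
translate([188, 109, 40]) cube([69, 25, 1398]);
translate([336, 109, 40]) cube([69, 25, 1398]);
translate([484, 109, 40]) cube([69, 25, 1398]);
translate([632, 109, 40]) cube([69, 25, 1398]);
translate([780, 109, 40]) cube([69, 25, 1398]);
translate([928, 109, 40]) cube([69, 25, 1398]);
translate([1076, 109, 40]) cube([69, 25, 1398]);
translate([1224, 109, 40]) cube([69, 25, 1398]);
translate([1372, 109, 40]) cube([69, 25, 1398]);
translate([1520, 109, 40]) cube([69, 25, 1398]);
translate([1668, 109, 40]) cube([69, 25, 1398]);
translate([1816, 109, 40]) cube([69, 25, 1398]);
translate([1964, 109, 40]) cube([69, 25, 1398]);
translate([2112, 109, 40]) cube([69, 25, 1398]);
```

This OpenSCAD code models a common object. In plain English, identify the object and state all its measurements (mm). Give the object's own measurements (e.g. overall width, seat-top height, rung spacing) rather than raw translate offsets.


A fence section. Two 109×109 mm posts, 1463 mm tall, stand on the floor with a clear span of 2157 mm between their inner faces. Two horizontal rails of 109×69 mm section span the gap between the posts with their undersides at z = 273 mm and z = 1257 mm, flush with the posts' −y face. 14 pickets, each 69 mm wide, 25 mm thick and 1398 mm tall, are fixed to the +y face of the rails with their bottoms at z = 40 mm, spaced across the span with a 79 mm gap after the −x post and between neighbouring pickets, with 85 mm left before the +x post.


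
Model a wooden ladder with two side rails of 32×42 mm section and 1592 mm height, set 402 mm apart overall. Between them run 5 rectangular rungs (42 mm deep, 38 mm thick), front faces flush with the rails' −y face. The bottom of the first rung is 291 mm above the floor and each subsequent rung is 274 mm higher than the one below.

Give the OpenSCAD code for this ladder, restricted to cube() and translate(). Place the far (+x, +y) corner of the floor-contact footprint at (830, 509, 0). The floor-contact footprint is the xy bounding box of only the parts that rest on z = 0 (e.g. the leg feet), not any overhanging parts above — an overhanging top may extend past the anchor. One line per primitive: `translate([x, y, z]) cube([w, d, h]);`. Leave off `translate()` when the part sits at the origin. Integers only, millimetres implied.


// rung span = 402 - 2*32 = 338
// rung[k] z = 291 + k*274
translate([428, 467, 0]) cube([32, 42, 1592]);
translate([798, 467, 0]) cube([32, 42, 1592]);
translate([460, 467, 291]) cube([338, 42, 38]);
translate([460, 467, 565]) cube([338, 42, 38]);
translate([460, 467, 839]) cube([338, 42, 38]);
translate([460, 467, 1113]) cube([338, 42, 38]);
translate([460, 467, 1387]) cube([338, 42, 38]);


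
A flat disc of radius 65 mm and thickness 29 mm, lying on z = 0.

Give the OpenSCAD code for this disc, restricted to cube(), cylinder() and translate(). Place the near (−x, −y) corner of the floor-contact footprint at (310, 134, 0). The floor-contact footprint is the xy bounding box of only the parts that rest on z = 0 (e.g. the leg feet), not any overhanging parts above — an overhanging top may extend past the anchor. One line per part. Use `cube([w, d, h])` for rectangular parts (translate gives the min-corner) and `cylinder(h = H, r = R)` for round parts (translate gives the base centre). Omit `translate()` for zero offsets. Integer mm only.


translate([375, 199, 0]) cylinder(h = 29, r = 65);


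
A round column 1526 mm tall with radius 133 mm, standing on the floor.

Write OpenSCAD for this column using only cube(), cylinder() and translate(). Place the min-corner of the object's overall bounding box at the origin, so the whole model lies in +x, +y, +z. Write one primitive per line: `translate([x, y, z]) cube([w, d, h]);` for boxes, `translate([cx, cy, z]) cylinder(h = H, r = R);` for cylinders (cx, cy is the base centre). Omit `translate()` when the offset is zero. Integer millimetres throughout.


translate([133, 133, 0]) cylinder(h = 1526, r = 133);


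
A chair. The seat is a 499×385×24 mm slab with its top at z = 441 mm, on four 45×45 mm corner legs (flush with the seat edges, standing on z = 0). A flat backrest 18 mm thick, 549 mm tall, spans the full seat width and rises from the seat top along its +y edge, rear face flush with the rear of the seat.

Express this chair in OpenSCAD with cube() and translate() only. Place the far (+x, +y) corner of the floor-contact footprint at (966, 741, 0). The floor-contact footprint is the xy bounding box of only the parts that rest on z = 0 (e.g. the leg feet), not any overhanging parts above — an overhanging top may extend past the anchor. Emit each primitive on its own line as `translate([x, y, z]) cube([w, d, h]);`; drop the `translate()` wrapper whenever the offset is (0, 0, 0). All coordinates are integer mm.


translate([467, 356, 417]) cube([499, 385, 24]);
translate([467, 356, 0]) cube([45, 45, 417]);
translate([921, 356, 0]) cube([45, 45, 417]);
translate([467, 696, 0]) cube([45, 45, 417]);
translate([921, 696, 0]) cube([45, 45, 417]);
translate([467, 723, 441]) cube([499, 18, 549]);
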